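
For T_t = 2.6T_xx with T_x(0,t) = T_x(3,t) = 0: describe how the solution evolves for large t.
T → constant (steady state). Heat is conserved (no flux at boundaries); solution approaches the spatial average.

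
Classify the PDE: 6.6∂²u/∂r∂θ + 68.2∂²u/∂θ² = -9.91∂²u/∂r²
Rewriting in standard form: 9.91∂²u/∂r² + 6.6∂²u/∂r∂θ + 68.2∂²u/∂θ² = 0. A = 9.91, B = 6.6, C = 68.2. Discriminant B² - 4AC = -2659.888. Since -2659.888 < 0, elliptic.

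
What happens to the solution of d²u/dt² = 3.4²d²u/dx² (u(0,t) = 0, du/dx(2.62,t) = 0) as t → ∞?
u oscillates (no decay). Energy is conserved; the solution oscillates indefinitely as standing waves.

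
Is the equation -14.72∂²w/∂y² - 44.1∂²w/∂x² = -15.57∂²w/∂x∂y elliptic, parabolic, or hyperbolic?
Rewriting in standard form: -44.1∂²w/∂x² + 15.57∂²w/∂x∂y - 14.72∂²w/∂y² = 0. Computing B² - 4AC with A = -44.1, B = 15.57, C = -14.72: discriminant = -2354.1831 (negative). Answer: elliptic.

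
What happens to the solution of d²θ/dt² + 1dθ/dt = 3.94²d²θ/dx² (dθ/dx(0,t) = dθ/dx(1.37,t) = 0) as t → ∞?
θ → constant (steady state). Damping (γ=1) dissipates the nonconstant modes; with Neumann BCs the spatial average obeys M''+γM'=0 and tends to a finite limit.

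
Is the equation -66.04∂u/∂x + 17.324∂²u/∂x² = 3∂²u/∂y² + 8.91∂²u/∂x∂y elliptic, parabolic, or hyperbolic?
Rewriting in standard form: 17.324∂²u/∂x² - 8.91∂²u/∂x∂y - 3∂²u/∂y² - 66.04∂u/∂x = 0. Computing B² - 4AC with A = 17.324, B = -8.91, C = -3: discriminant = 287.2761 (positive). Answer: hyperbolic.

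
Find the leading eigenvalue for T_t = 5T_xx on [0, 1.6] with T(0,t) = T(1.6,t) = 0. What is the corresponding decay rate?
Eigenvalues: λₙ = 5n²π²/1.6².
First three modes:
  n=1: λ₁ = 5π²/1.6² ≈ 19.277
  n=2: λ₂ = 20π²/1.6² ≈ 77.106 (4× faster decay)
  n=3: λ₃ = 45π²/1.6² ≈ 173.489 (9× faster decay)
As t → ∞, higher modes decay exponentially faster. The n=1 mode dominates: T ~ c₁ sin(πx/1.6) e^{-λ₁t}.
Decay rate: λ₁ = 5π²/1.6² ≈ 19.277.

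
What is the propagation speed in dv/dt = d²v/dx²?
Infinite. The heat equation is parabolic, not hyperbolic, so disturbances propagate instantly.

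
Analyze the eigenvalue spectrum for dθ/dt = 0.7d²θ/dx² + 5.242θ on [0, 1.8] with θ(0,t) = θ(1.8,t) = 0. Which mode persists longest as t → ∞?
Eigenvalues: λₙ = 0.7n²π²/1.8² - 5.242.
First three modes:
  n=1: λ₁ = 0.7π²/1.8² - 5.242 ≈ -3.11
  n=2: λ₂ = 2.8π²/1.8² - 5.242 ≈ 3.287
  n=3: λ₃ = 6.3π²/1.8² - 5.242 ≈ 13.949
Since 0.7π²/1.8² ≈ 2.132 < 5.242, λ₁ < 0.
The n=1 mode grows fastest (−λₙ is largest for n=1) → dominates.
Asymptotic: θ ~ c₁ sin(πx/1.8) e^{3.11t} (exponential growth at rate −λ₁ ≈ 3.11).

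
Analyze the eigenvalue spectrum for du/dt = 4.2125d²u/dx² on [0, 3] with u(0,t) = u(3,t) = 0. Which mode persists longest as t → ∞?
Eigenvalues: λₙ = 4.2125n²π²/3².
First three modes:
  n=1: λ₁ = 4.2125π²/3² ≈ 4.62
  n=2: λ₂ = 16.85π²/3² ≈ 18.478 (4× faster decay)
  n=3: λ₃ = 37.9125π²/3² ≈ 41.576 (9× faster decay)
As t → ∞, higher modes decay exponentially faster. The n=1 mode dominates: u ~ c₁ sin(πx/3) e^{-λ₁t}.
Decay rate: λ₁ = 4.2125π²/3² ≈ 4.62.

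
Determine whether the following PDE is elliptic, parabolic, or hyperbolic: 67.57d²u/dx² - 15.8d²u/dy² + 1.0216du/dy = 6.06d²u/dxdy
Rewriting in standard form: 67.57d²u/dx² - 6.06d²u/dxdy - 15.8d²u/dy² + 1.0216du/dy = 0. Coefficients: A = 67.57, B = -6.06, C = -15.8. B² - 4AC = 4307.1476, which is positive, so the equation is hyperbolic.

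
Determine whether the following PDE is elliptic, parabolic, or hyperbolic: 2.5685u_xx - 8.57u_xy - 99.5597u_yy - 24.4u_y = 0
Coefficients: A = 2.5685, B = -8.57, C = -99.5597. B² - 4AC = 1096.3212578, which is positive, so the equation is hyperbolic.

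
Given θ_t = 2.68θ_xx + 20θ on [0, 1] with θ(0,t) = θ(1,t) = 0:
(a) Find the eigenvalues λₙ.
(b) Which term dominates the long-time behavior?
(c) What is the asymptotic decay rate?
Eigenvalues: λₙ = 2.68n²π²/1² - 20.
First three modes:
  n=1: λ₁ = 2.68π² - 20 ≈ 6.451
  n=2: λ₂ = 10.72π² - 20 ≈ 85.802
  n=3: λ₃ = 24.12π² - 20 ≈ 218.055
Since 2.68π² ≈ 26.451 > 20, all λₙ > 0.
The n=1 mode decays slowest → dominates as t → ∞.
Asymptotic: θ ~ c₁ sin(πx/1) e^{-λ₁t} with decay rate λ₁ ≈ 6.451.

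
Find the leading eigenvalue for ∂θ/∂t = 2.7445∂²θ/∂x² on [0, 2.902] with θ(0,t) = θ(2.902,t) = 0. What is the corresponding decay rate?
Eigenvalues: λₙ = 2.7445n²π²/2.902².
First three modes:
  n=1: λ₁ = 2.7445π²/2.902² ≈ 3.216
  n=2: λ₂ = 10.978π²/2.902² ≈ 12.866 (4× faster decay)
  n=3: λ₃ = 24.7005π²/2.902² ≈ 28.947 (9× faster decay)
As t → ∞, higher modes decay exponentially faster. The n=1 mode dominates: θ ~ c₁ sin(πx/2.902) e^{-λ₁t}.
Decay rate: λ₁ = 2.7445π²/2.902² ≈ 3.216.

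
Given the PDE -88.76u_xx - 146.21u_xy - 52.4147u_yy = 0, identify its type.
The second-order coefficients are A = -88.76, B = -146.21, C = -52.4147. Since B² - 4AC = 2768.049012 > 0, this is a hyperbolic PDE.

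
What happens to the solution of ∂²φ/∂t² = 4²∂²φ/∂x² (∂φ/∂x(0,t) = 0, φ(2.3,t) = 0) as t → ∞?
φ oscillates (no decay). Energy is conserved; the solution oscillates indefinitely as standing waves.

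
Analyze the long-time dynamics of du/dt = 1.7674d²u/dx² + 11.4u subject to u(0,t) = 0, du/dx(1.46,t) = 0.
Long-time behavior: u grows unboundedly. Reaction dominates diffusion (r=11.4 > κπ²/(4L²)≈2.05); solution grows exponentially.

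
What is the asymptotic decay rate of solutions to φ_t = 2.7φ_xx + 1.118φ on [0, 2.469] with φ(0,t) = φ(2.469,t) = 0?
Eigenvalues: λₙ = 2.7n²π²/2.469² - 1.118.
First three modes:
  n=1: λ₁ = 2.7π²/2.469² - 1.118 ≈ 3.253
  n=2: λ₂ = 10.8π²/2.469² - 1.118 ≈ 16.368
  n=3: λ₃ = 24.3π²/2.469² - 1.118 ≈ 38.225
Since 2.7π²/2.469² ≈ 4.371 > 1.118, all λₙ > 0.
The n=1 mode decays slowest → dominates as t → ∞.
Asymptotic: φ ~ c₁ sin(πx/2.469) e^{-λ₁t} with decay rate λ₁ ≈ 3.253.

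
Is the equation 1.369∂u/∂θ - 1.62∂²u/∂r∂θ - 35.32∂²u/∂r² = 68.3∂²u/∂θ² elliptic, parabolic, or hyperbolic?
Rewriting in standard form: -35.32∂²u/∂r² - 1.62∂²u/∂r∂θ - 68.3∂²u/∂θ² + 1.369∂u/∂θ = 0. Computing B² - 4AC with A = -35.32, B = -1.62, C = -68.3: discriminant = -9646.7996 (negative). Answer: elliptic.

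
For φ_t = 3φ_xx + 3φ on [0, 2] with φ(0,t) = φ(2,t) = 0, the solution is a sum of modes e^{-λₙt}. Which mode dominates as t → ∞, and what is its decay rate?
Eigenvalues: λₙ = 3n²π²/2² - 3.
First three modes:
  n=1: λ₁ = 3π²/2² - 3 ≈ 4.402
  n=2: λ₂ = 12π²/2² - 3 ≈ 26.609
  n=3: λ₃ = 27π²/2² - 3 ≈ 63.62
Since 3π²/2² ≈ 7.402 > 3, all λₙ > 0.
The n=1 mode decays slowest → dominates as t → ∞.
Asymptotic: φ ~ c₁ sin(πx/2) e^{-λ₁t} with decay rate λ₁ ≈ 4.402.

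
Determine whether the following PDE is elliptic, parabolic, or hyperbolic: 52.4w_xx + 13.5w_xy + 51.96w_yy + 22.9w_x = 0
Coefficients: A = 52.4, B = 13.5, C = 51.96. B² - 4AC = -10708.566, which is negative, so the equation is elliptic.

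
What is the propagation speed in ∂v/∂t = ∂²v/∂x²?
Infinite. The heat equation is parabolic, not hyperbolic, so disturbances propagate instantly.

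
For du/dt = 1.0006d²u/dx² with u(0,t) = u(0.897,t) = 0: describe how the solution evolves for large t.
u → 0. Heat diffuses out through both boundaries.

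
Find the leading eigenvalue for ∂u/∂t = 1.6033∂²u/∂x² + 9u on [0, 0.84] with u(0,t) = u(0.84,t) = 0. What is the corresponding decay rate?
Eigenvalues: λₙ = 1.6033n²π²/0.84² - 9.
First three modes:
  n=1: λ₁ = 1.6033π²/0.84² - 9 ≈ 13.426
  n=2: λ₂ = 6.4132π²/0.84² - 9 ≈ 80.705
  n=3: λ₃ = 14.4297π²/0.84² - 9 ≈ 192.836
Since 1.6033π²/0.84² ≈ 22.426 > 9, all λₙ > 0.
The n=1 mode decays slowest → dominates as t → ∞.
Asymptotic: u ~ c₁ sin(πx/0.84) e^{-λ₁t} with decay rate λ₁ ≈ 13.426.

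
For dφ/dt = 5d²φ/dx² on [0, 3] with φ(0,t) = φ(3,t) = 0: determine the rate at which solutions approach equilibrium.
Eigenvalues: λₙ = 5n²π²/3².
First three modes:
  n=1: λ₁ = 5π²/3² ≈ 5.483
  n=2: λ₂ = 20π²/3² ≈ 21.932 (4× faster decay)
  n=3: λ₃ = 45π²/3² ≈ 49.348 (9× faster decay)
As t → ∞, higher modes decay exponentially faster. The n=1 mode dominates: φ ~ c₁ sin(πx/3) e^{-λ₁t}.
Decay rate: λ₁ = 5π²/3² ≈ 5.483.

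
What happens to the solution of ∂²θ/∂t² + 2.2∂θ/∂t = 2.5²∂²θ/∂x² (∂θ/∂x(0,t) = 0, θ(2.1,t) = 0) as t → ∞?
θ → 0. Damping (γ=2.2) dissipates energy; oscillations decay exponentially.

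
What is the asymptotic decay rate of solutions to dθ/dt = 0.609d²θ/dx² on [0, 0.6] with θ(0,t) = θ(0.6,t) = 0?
Eigenvalues: λₙ = 0.609n²π²/0.6².
First three modes:
  n=1: λ₁ = 0.609π²/0.6² ≈ 16.696
  n=2: λ₂ = 2.436π²/0.6² ≈ 66.784 (4× faster decay)
  n=3: λ₃ = 5.481π²/0.6² ≈ 150.265 (9× faster decay)
As t → ∞, higher modes decay exponentially faster. The n=1 mode dominates: θ ~ c₁ sin(πx/0.6) e^{-λ₁t}.
Decay rate: λ₁ = 0.609π²/0.6² ≈ 16.696.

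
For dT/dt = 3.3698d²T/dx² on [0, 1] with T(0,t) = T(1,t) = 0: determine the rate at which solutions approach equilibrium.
Eigenvalues: λₙ = 3.3698n²π².
First three modes:
  n=1: λ₁ = 3.3698π² ≈ 33.259
  n=2: λ₂ = 13.4792π² ≈ 133.034 (4× faster decay)
  n=3: λ₃ = 30.3282π² ≈ 299.327 (9× faster decay)
As t → ∞, higher modes decay exponentially faster. The n=1 mode dominates: T ~ c₁ sin(πx) e^{-λ₁t}.
Decay rate: λ₁ = 3.3698π² ≈ 33.259.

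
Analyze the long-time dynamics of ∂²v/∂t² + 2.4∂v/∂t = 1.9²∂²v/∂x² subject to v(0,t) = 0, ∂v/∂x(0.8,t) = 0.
Long-time behavior: v → 0. Damping (γ=2.4) dissipates energy; oscillations decay exponentially.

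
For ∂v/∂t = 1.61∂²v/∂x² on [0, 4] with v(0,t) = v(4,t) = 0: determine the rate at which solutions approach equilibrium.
Eigenvalues: λₙ = 1.61n²π²/4².
First three modes:
  n=1: λ₁ = 1.61π²/4² ≈ 0.993
  n=2: λ₂ = 6.44π²/4² ≈ 3.973 (4× faster decay)
  n=3: λ₃ = 14.49π²/4² ≈ 8.938 (9× faster decay)
As t → ∞, higher modes decay exponentially faster. The n=1 mode dominates: v ~ c₁ sin(πx/4) e^{-λ₁t}.
Decay rate: λ₁ = 1.61π²/4² ≈ 0.993.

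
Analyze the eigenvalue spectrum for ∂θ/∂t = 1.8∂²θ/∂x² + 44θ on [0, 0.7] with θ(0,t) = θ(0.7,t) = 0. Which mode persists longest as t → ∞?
Eigenvalues: λₙ = 1.8n²π²/0.7² - 44.
First three modes:
  n=1: λ₁ = 1.8π²/0.7² - 44 ≈ -7.744
  n=2: λ₂ = 7.2π²/0.7² - 44 ≈ 101.023
  n=3: λ₃ = 16.2π²/0.7² - 44 ≈ 282.301
Since 1.8π²/0.7² ≈ 36.256 < 44, λ₁ < 0.
The n=1 mode grows fastest (−λₙ is largest for n=1) → dominates.
Asymptotic: θ ~ c₁ sin(πx/0.7) e^{7.744t} (exponential growth at rate −λ₁ ≈ 7.744).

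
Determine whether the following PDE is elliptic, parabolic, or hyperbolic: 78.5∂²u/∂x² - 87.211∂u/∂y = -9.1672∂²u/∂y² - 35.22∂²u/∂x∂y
Rewriting in standard form: 78.5∂²u/∂x² + 35.22∂²u/∂x∂y + 9.1672∂²u/∂y² - 87.211∂u/∂y = 0. Coefficients: A = 78.5, B = 35.22, C = 9.1672. B² - 4AC = -1638.0524, which is negative, so the equation is elliptic.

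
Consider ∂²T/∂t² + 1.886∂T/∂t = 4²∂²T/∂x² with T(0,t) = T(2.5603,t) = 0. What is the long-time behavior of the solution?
As t → ∞, T → 0. Damping (γ=1.886) dissipates energy; oscillations decay exponentially.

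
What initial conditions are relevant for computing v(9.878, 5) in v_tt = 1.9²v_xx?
Domain of dependence: [0.378, 19.378]. Signals travel at speed 1.9, so data within |x - 9.878| ≤ 1.9·5 = 9.5 can reach the point.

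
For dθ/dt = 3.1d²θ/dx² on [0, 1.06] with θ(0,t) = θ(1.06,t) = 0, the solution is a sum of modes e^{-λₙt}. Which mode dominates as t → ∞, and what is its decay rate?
Eigenvalues: λₙ = 3.1n²π²/1.06².
First three modes:
  n=1: λ₁ = 3.1π²/1.06² ≈ 27.23
  n=2: λ₂ = 12.4π²/1.06² ≈ 108.921 (4× faster decay)
  n=3: λ₃ = 27.9π²/1.06² ≈ 245.071 (9× faster decay)
As t → ∞, higher modes decay exponentially faster. The n=1 mode dominates: θ ~ c₁ sin(πx/1.06) e^{-λ₁t}.
Decay rate: λ₁ = 3.1π²/1.06² ≈ 27.23.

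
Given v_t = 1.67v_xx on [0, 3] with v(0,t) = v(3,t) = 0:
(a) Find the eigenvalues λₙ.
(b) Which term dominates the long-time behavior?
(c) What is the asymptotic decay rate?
Eigenvalues: λₙ = 1.67n²π²/3².
First three modes:
  n=1: λ₁ = 1.67π²/3² ≈ 1.831
  n=2: λ₂ = 6.68π²/3² ≈ 7.325 (4× faster decay)
  n=3: λ₃ = 15.03π²/3² ≈ 16.482 (9× faster decay)
As t → ∞, higher modes decay exponentially faster. The n=1 mode dominates: v ~ c₁ sin(πx/3) e^{-λ₁t}.
Decay rate: λ₁ = 1.67π²/3² ≈ 1.831.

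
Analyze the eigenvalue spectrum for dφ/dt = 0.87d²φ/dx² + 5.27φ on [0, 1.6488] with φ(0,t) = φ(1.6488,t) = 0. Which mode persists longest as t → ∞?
Eigenvalues: λₙ = 0.87n²π²/1.6488² - 5.27.
First three modes:
  n=1: λ₁ = 0.87π²/1.6488² - 5.27 ≈ -2.111
  n=2: λ₂ = 3.48π²/1.6488² - 5.27 ≈ 7.364
  n=3: λ₃ = 7.83π²/1.6488² - 5.27 ≈ 23.157
Since 0.87π²/1.6488² ≈ 3.159 < 5.27, λ₁ < 0.
The n=1 mode grows fastest (−λₙ is largest for n=1) → dominates.
Asymptotic: φ ~ c₁ sin(πx/1.6488) e^{2.111t} (exponential growth at rate −λ₁ ≈ 2.111).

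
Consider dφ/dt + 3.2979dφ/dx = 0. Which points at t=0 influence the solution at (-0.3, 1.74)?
A single point: x = -6.038346. The characteristic through (-0.3, 1.74) is x - 3.2979t = const, so x = -0.3 - 3.2979·1.74 = -6.038346.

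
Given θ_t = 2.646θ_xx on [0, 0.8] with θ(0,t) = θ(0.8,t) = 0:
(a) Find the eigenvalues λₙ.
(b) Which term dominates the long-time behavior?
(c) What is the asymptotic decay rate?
Eigenvalues: λₙ = 2.646n²π²/0.8².
First three modes:
  n=1: λ₁ = 2.646π²/0.8² ≈ 40.805
  n=2: λ₂ = 10.584π²/0.8² ≈ 163.219 (4× faster decay)
  n=3: λ₃ = 23.814π²/0.8² ≈ 367.242 (9× faster decay)
As t → ∞, higher modes decay exponentially faster. The n=1 mode dominates: θ ~ c₁ sin(πx/0.8) e^{-λ₁t}.
Decay rate: λ₁ = 2.646π²/0.8² ≈ 40.805.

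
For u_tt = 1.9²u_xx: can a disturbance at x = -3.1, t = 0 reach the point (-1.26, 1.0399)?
Yes. The domain of dependence is [-3.23581, 0.71581], and -3.1 ∈ [-3.23581, 0.71581].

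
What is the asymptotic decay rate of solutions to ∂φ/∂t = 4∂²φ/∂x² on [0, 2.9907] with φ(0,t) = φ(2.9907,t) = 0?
Eigenvalues: λₙ = 4n²π²/2.9907².
First three modes:
  n=1: λ₁ = 4π²/2.9907² ≈ 4.414
  n=2: λ₂ = 16π²/2.9907² ≈ 17.655 (4× faster decay)
  n=3: λ₃ = 36π²/2.9907² ≈ 39.724 (9× faster decay)
As t → ∞, higher modes decay exponentially faster. The n=1 mode dominates: φ ~ c₁ sin(πx/2.9907) e^{-λ₁t}.
Decay rate: λ₁ = 4π²/2.9907² ≈ 4.414.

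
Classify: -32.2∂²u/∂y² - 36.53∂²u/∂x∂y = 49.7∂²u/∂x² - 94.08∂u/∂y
Rewriting in standard form: -49.7∂²u/∂x² - 36.53∂²u/∂x∂y - 32.2∂²u/∂y² + 94.08∂u/∂y = 0. Elliptic (discriminant = -5066.9191).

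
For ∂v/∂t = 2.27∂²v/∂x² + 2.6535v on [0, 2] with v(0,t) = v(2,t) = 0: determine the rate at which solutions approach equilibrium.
Eigenvalues: λₙ = 2.27n²π²/2² - 2.6535.
First three modes:
  n=1: λ₁ = 2.27π²/2² - 2.6535 ≈ 2.948
  n=2: λ₂ = 9.08π²/2² - 2.6535 ≈ 19.751
  n=3: λ₃ = 20.43π²/2² - 2.6535 ≈ 47.756
Since 2.27π²/2² ≈ 5.601 > 2.6535, all λₙ > 0.
The n=1 mode decays slowest → dominates as t → ∞.
Asymptotic: v ~ c₁ sin(πx/2) e^{-λ₁t} with decay rate λ₁ ≈ 2.948.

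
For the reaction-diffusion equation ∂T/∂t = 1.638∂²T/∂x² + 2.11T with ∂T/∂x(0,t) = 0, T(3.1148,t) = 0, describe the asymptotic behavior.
T grows unboundedly. Reaction dominates diffusion (r=2.11 > κπ²/(4L²)≈0.42); solution grows exponentially.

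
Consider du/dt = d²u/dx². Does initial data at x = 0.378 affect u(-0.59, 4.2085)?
Yes, for any finite x. The heat equation has infinite propagation speed, so all initial data affects all points at any t > 0.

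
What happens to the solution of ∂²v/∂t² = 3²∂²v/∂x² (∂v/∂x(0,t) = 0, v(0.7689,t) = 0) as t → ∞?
v oscillates (no decay). Energy is conserved; the solution oscillates indefinitely as standing waves.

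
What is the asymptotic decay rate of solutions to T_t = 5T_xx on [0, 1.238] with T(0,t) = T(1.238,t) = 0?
Eigenvalues: λₙ = 5n²π²/1.238².
First three modes:
  n=1: λ₁ = 5π²/1.238² ≈ 32.198
  n=2: λ₂ = 20π²/1.238² ≈ 128.792 (4× faster decay)
  n=3: λ₃ = 45π²/1.238² ≈ 289.782 (9× faster decay)
As t → ∞, higher modes decay exponentially faster. The n=1 mode dominates: T ~ c₁ sin(πx/1.238) e^{-λ₁t}.
Decay rate: λ₁ = 5π²/1.238² ≈ 32.198.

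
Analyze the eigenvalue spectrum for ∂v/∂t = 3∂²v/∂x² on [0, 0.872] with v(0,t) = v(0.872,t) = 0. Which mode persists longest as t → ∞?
Eigenvalues: λₙ = 3n²π²/0.872².
First three modes:
  n=1: λ₁ = 3π²/0.872² ≈ 38.939
  n=2: λ₂ = 12π²/0.872² ≈ 155.757 (4× faster decay)
  n=3: λ₃ = 27π²/0.872² ≈ 350.454 (9× faster decay)
As t → ∞, higher modes decay exponentially faster. The n=1 mode dominates: v ~ c₁ sin(πx/0.872) e^{-λ₁t}.
Decay rate: λ₁ = 3π²/0.872² ≈ 38.939.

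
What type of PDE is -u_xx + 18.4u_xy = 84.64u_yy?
Rewriting in standard form: -u_xx + 18.4u_xy - 84.64u_yy = 0. With A = -1, B = 18.4, C = -84.64, the discriminant is 0. This is a parabolic PDE.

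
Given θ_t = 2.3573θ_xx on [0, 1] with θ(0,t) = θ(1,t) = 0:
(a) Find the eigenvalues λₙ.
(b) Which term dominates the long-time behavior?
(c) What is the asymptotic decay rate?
Eigenvalues: λₙ = 2.3573n²π².
First three modes:
  n=1: λ₁ = 2.3573π² ≈ 23.266
  n=2: λ₂ = 9.4292π² ≈ 93.062 (4× faster decay)
  n=3: λ₃ = 21.2157π² ≈ 209.391 (9× faster decay)
As t → ∞, higher modes decay exponentially faster. The n=1 mode dominates: θ ~ c₁ sin(πx) e^{-λ₁t}.
Decay rate: λ₁ = 2.3573π² ≈ 23.266.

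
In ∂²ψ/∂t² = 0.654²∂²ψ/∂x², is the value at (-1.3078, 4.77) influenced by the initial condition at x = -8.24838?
No. The domain of dependence is [-4.42738, 1.81178], and -8.24838 is outside this interval.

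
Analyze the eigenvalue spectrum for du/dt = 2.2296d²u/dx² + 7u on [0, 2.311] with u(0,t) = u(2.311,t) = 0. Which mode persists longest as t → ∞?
Eigenvalues: λₙ = 2.2296n²π²/2.311² - 7.
First three modes:
  n=1: λ₁ = 2.2296π²/2.311² - 7 ≈ -2.88
  n=2: λ₂ = 8.9184π²/2.311² - 7 ≈ 9.481
  n=3: λ₃ = 20.0664π²/2.311² - 7 ≈ 30.083
Since 2.2296π²/2.311² ≈ 4.12 < 7, λ₁ < 0.
The n=1 mode grows fastest (−λₙ is largest for n=1) → dominates.
Asymptotic: u ~ c₁ sin(πx/2.311) e^{2.88t} (exponential growth at rate −λ₁ ≈ 2.88).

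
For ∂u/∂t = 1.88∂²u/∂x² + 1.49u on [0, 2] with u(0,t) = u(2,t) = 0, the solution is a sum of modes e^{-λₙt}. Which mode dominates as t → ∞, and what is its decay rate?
Eigenvalues: λₙ = 1.88n²π²/2² - 1.49.
First three modes:
  n=1: λ₁ = 1.88π²/2² - 1.49 ≈ 3.149
  n=2: λ₂ = 7.52π²/2² - 1.49 ≈ 17.065
  n=3: λ₃ = 16.92π²/2² - 1.49 ≈ 40.258
Since 1.88π²/2² ≈ 4.639 > 1.49, all λₙ > 0.
The n=1 mode decays slowest → dominates as t → ∞.
Asymptotic: u ~ c₁ sin(πx/2) e^{-λ₁t} with decay rate λ₁ ≈ 3.149.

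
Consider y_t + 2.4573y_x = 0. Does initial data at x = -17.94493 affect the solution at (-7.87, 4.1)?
Yes. The characteristic through (-7.87, 4.1) passes through x = -17.94493.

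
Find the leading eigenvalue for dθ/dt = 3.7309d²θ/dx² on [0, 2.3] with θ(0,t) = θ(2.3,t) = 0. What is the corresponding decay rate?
Eigenvalues: λₙ = 3.7309n²π²/2.3².
First three modes:
  n=1: λ₁ = 3.7309π²/2.3² ≈ 6.961
  n=2: λ₂ = 14.9236π²/2.3² ≈ 27.843 (4× faster decay)
  n=3: λ₃ = 33.5781π²/2.3² ≈ 62.647 (9× faster decay)
As t → ∞, higher modes decay exponentially faster. The n=1 mode dominates: θ ~ c₁ sin(πx/2.3) e^{-λ₁t}.
Decay rate: λ₁ = 3.7309π²/2.3² ≈ 6.961.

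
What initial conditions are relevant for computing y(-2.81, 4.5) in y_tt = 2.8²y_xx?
Domain of dependence: [-15.41, 9.79]. Signals travel at speed 2.8, so data within |x - -2.81| ≤ 2.8·4.5 = 12.6 can reach the point.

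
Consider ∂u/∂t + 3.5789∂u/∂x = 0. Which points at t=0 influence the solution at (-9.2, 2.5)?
A single point: x = -18.14725. The characteristic through (-9.2, 2.5) is x - 3.5789t = const, so x = -9.2 - 3.5789·2.5 = -18.14725.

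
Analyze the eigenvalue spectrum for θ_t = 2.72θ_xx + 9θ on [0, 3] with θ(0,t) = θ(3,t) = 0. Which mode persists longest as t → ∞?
Eigenvalues: λₙ = 2.72n²π²/3² - 9.
First three modes:
  n=1: λ₁ = 2.72π²/3² - 9 ≈ -6.017
  n=2: λ₂ = 10.88π²/3² - 9 ≈ 2.931
  n=3: λ₃ = 24.48π²/3² - 9 ≈ 17.845
Since 2.72π²/3² ≈ 2.983 < 9, λ₁ < 0.
The n=1 mode grows fastest (−λₙ is largest for n=1) → dominates.
Asymptotic: θ ~ c₁ sin(πx/3) e^{6.017t} (exponential growth at rate −λ₁ ≈ 6.017).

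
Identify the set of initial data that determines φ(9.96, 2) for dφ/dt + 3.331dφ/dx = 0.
A single point: x = 3.298. The characteristic through (9.96, 2) is x - 3.331t = const, so x = 9.96 - 3.331·2 = 3.298.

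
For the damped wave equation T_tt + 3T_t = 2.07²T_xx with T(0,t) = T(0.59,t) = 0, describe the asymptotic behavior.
T → 0. Damping (γ=3) dissipates energy; oscillations decay exponentially.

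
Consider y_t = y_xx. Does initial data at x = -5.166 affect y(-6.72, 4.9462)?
Yes, for any finite x. The heat equation has infinite propagation speed, so all initial data affects all points at any t > 0.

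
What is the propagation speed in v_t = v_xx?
Infinite. The heat equation is parabolic, not hyperbolic, so disturbances propagate instantly.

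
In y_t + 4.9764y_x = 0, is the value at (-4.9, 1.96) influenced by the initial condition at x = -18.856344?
No. Only data at x = -14.653744 affects (-4.9, 1.96). Advection has one-way propagation along characteristics.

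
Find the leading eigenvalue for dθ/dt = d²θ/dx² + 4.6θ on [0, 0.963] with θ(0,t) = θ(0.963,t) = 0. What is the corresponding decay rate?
Eigenvalues: λₙ = n²π²/0.963² - 4.6.
First three modes:
  n=1: λ₁ = π²/0.963² - 4.6 ≈ 6.043
  n=2: λ₂ = 4π²/0.963² - 4.6 ≈ 37.97
  n=3: λ₃ = 9π²/0.963² - 4.6 ≈ 91.183
Since π²/0.963² ≈ 10.643 > 4.6, all λₙ > 0.
The n=1 mode decays slowest → dominates as t → ∞.
Asymptotic: θ ~ c₁ sin(πx/0.963) e^{-λ₁t} with decay rate λ₁ ≈ 6.043.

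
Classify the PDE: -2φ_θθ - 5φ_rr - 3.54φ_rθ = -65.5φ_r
Rewriting in standard form: -5φ_rr - 3.54φ_rθ - 2φ_θθ + 65.5φ_r = 0. A = -5, B = -3.54, C = -2. Discriminant B² - 4AC = -27.4684. Since -27.4684 < 0, elliptic.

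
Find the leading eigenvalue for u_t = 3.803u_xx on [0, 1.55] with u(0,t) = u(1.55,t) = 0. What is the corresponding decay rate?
Eigenvalues: λₙ = 3.803n²π²/1.55².
First three modes:
  n=1: λ₁ = 3.803π²/1.55² ≈ 15.623
  n=2: λ₂ = 15.212π²/1.55² ≈ 62.492 (4× faster decay)
  n=3: λ₃ = 34.227π²/1.55² ≈ 140.606 (9× faster decay)
As t → ∞, higher modes decay exponentially faster. The n=1 mode dominates: u ~ c₁ sin(πx/1.55) e^{-λ₁t}.
Decay rate: λ₁ = 3.803π²/1.55² ≈ 15.623.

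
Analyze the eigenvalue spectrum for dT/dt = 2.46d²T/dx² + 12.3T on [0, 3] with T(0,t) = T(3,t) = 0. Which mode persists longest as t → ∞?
Eigenvalues: λₙ = 2.46n²π²/3² - 12.3.
First three modes:
  n=1: λ₁ = 2.46π²/3² - 12.3 ≈ -9.602
  n=2: λ₂ = 9.84π²/3² - 12.3 ≈ -1.509
  n=3: λ₃ = 22.14π²/3² - 12.3 ≈ 11.979
Since 2.46π²/3² ≈ 2.698 < 12.3, λ₁ < 0.
The n=1 mode grows fastest (−λₙ is largest for n=1) → dominates.
Asymptotic: T ~ c₁ sin(πx/3) e^{9.602t} (exponential growth at rate −λ₁ ≈ 9.602).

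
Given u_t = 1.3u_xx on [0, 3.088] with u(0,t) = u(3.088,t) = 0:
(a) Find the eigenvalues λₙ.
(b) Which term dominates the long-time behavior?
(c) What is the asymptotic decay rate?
Eigenvalues: λₙ = 1.3n²π²/3.088².
First three modes:
  n=1: λ₁ = 1.3π²/3.088² ≈ 1.346
  n=2: λ₂ = 5.2π²/3.088² ≈ 5.382 (4× faster decay)
  n=3: λ₃ = 11.7π²/3.088² ≈ 12.11 (9× faster decay)
As t → ∞, higher modes decay exponentially faster. The n=1 mode dominates: u ~ c₁ sin(πx/3.088) e^{-λ₁t}.
Decay rate: λ₁ = 1.3π²/3.088² ≈ 1.346.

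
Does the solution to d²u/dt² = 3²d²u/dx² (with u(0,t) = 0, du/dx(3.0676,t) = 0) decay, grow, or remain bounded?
u oscillates (no decay). Energy is conserved; the solution oscillates indefinitely as standing waves.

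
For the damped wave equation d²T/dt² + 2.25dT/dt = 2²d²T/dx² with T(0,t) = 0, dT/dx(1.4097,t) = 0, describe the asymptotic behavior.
T → 0. Damping (γ=2.25) dissipates energy; oscillations decay exponentially.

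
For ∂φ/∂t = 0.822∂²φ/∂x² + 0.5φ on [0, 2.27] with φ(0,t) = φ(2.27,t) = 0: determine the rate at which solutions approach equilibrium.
Eigenvalues: λₙ = 0.822n²π²/2.27² - 0.5.
First three modes:
  n=1: λ₁ = 0.822π²/2.27² - 0.5 ≈ 1.074
  n=2: λ₂ = 3.288π²/2.27² - 0.5 ≈ 5.798
  n=3: λ₃ = 7.398π²/2.27² - 0.5 ≈ 13.67
Since 0.822π²/2.27² ≈ 1.574 > 0.5, all λₙ > 0.
The n=1 mode decays slowest → dominates as t → ∞.
Asymptotic: φ ~ c₁ sin(πx/2.27) e^{-λ₁t} with decay rate λ₁ ≈ 1.074.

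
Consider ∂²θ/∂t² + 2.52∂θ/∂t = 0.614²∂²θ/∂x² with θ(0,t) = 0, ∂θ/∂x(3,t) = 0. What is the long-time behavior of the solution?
As t → ∞, θ → 0. Damping (γ=2.52) dissipates energy; oscillations decay exponentially.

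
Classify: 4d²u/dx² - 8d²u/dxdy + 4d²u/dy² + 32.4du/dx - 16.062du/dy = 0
Parabolic (discriminant = 0).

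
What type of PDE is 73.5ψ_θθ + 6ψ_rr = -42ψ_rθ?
Rewriting in standard form: 6ψ_rr + 42ψ_rθ + 73.5ψ_θθ = 0. With A = 6, B = 42, C = 73.5, the discriminant is 0. This is a parabolic PDE.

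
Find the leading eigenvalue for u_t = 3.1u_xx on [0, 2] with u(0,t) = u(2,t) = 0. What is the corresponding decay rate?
Eigenvalues: λₙ = 3.1n²π²/2².
First three modes:
  n=1: λ₁ = 3.1π²/2² ≈ 7.649
  n=2: λ₂ = 12.4π²/2² ≈ 30.596 (4× faster decay)
  n=3: λ₃ = 27.9π²/2² ≈ 68.84 (9× faster decay)
As t → ∞, higher modes decay exponentially faster. The n=1 mode dominates: u ~ c₁ sin(πx/2) e^{-λ₁t}.
Decay rate: λ₁ = 3.1π²/2² ≈ 7.649.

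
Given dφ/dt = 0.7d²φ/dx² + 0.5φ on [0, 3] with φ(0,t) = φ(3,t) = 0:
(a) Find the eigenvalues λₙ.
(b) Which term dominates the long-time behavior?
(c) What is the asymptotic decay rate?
Eigenvalues: λₙ = 0.7n²π²/3² - 0.5.
First three modes:
  n=1: λ₁ = 0.7π²/3² - 0.5 ≈ 0.268
  n=2: λ₂ = 2.8π²/3² - 0.5 ≈ 2.571
  n=3: λ₃ = 6.3π²/3² - 0.5 ≈ 6.409
Since 0.7π²/3² ≈ 0.768 > 0.5, all λₙ > 0.
The n=1 mode decays slowest → dominates as t → ∞.
Asymptotic: φ ~ c₁ sin(πx/3) e^{-λ₁t} with decay rate λ₁ ≈ 0.268.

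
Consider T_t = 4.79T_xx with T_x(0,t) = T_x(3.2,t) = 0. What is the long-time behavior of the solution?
As t → ∞, T → constant (steady state). Heat is conserved (no flux at boundaries); solution approaches the spatial average.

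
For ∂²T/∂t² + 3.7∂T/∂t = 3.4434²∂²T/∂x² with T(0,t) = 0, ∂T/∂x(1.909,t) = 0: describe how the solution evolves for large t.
T → 0. Damping (γ=3.7) dissipates energy; oscillations decay exponentially.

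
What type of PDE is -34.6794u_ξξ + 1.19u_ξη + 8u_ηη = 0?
With A = -34.6794, B = 1.19, C = 8, the discriminant is 1111.1569. This is a hyperbolic PDE.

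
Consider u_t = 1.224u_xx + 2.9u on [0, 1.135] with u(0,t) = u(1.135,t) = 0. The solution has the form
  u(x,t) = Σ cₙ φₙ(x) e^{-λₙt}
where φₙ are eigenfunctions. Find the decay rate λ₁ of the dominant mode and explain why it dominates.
Eigenvalues: λₙ = 1.224n²π²/1.135² - 2.9.
First three modes:
  n=1: λ₁ = 1.224π²/1.135² - 2.9 ≈ 6.478
  n=2: λ₂ = 4.896π²/1.135² - 2.9 ≈ 34.61
  n=3: λ₃ = 11.016π²/1.135² - 2.9 ≈ 81.498
Since 1.224π²/1.135² ≈ 9.378 > 2.9, all λₙ > 0.
The n=1 mode decays slowest → dominates as t → ∞.
Asymptotic: u ~ c₁ sin(πx/1.135) e^{-λ₁t} with decay rate λ₁ ≈ 6.478.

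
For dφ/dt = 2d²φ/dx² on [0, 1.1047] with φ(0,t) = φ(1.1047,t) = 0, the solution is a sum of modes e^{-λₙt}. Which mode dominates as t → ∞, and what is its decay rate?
Eigenvalues: λₙ = 2n²π²/1.1047².
First three modes:
  n=1: λ₁ = 2π²/1.1047² ≈ 16.175
  n=2: λ₂ = 8π²/1.1047² ≈ 64.7 (4× faster decay)
  n=3: λ₃ = 18π²/1.1047² ≈ 145.574 (9× faster decay)
As t → ∞, higher modes decay exponentially faster. The n=1 mode dominates: φ ~ c₁ sin(πx/1.1047) e^{-λ₁t}.
Decay rate: λ₁ = 2π²/1.1047² ≈ 16.175.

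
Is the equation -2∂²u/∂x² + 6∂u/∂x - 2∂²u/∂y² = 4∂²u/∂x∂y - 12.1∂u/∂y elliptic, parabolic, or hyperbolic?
Rewriting in standard form: -2∂²u/∂x² - 4∂²u/∂x∂y - 2∂²u/∂y² + 6∂u/∂x + 12.1∂u/∂y = 0. Computing B² - 4AC with A = -2, B = -4, C = -2: discriminant = 0 (zero). Answer: parabolic.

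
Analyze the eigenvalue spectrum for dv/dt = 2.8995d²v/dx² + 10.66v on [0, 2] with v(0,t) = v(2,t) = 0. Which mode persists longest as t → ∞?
Eigenvalues: λₙ = 2.8995n²π²/2² - 10.66.
First three modes:
  n=1: λ₁ = 2.8995π²/2² - 10.66 ≈ -3.506
  n=2: λ₂ = 11.598π²/2² - 10.66 ≈ 17.957
  n=3: λ₃ = 26.0955π²/2² - 10.66 ≈ 53.728
Since 2.8995π²/2² ≈ 7.154 < 10.66, λ₁ < 0.
The n=1 mode grows fastest (−λₙ is largest for n=1) → dominates.
Asymptotic: v ~ c₁ sin(πx/2) e^{3.506t} (exponential growth at rate −λ₁ ≈ 3.506).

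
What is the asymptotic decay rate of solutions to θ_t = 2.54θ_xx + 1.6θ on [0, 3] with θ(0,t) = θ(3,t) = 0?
Eigenvalues: λₙ = 2.54n²π²/3² - 1.6.
First three modes:
  n=1: λ₁ = 2.54π²/3² - 1.6 ≈ 1.185
  n=2: λ₂ = 10.16π²/3² - 1.6 ≈ 9.542
  n=3: λ₃ = 22.86π²/3² - 1.6 ≈ 23.469
Since 2.54π²/3² ≈ 2.785 > 1.6, all λₙ > 0.
The n=1 mode decays slowest → dominates as t → ∞.
Asymptotic: θ ~ c₁ sin(πx/3) e^{-λ₁t} with decay rate λ₁ ≈ 1.185.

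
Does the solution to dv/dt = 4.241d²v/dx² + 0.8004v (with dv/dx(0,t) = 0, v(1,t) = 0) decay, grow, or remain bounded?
v → 0. Diffusion dominates reaction (r=0.8004 < κπ²/(4L²)≈10.46); solution decays.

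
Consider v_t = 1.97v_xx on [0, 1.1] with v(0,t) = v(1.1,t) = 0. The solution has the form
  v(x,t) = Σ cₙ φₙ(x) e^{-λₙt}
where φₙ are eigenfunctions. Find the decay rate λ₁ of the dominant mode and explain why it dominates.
Eigenvalues: λₙ = 1.97n²π²/1.1².
First three modes:
  n=1: λ₁ = 1.97π²/1.1² ≈ 16.069
  n=2: λ₂ = 7.88π²/1.1² ≈ 64.275 (4× faster decay)
  n=3: λ₃ = 17.73π²/1.1² ≈ 144.618 (9× faster decay)
As t → ∞, higher modes decay exponentially faster. The n=1 mode dominates: v ~ c₁ sin(πx/1.1) e^{-λ₁t}.
Decay rate: λ₁ = 1.97π²/1.1² ≈ 16.069.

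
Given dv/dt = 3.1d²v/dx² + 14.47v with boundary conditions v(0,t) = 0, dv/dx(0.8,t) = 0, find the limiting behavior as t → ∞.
v grows unboundedly. Reaction dominates diffusion (r=14.47 > κπ²/(4L²)≈11.95); solution grows exponentially.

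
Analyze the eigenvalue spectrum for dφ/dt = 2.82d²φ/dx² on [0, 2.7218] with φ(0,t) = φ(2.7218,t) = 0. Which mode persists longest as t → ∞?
Eigenvalues: λₙ = 2.82n²π²/2.7218².
First three modes:
  n=1: λ₁ = 2.82π²/2.7218² ≈ 3.757
  n=2: λ₂ = 11.28π²/2.7218² ≈ 15.028 (4× faster decay)
  n=3: λ₃ = 25.38π²/2.7218² ≈ 33.813 (9× faster decay)
As t → ∞, higher modes decay exponentially faster. The n=1 mode dominates: φ ~ c₁ sin(πx/2.7218) e^{-λ₁t}.
Decay rate: λ₁ = 2.82π²/2.7218² ≈ 3.757.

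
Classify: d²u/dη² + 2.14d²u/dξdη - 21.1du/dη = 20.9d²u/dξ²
Rewriting in standard form: -20.9d²u/dξ² + 2.14d²u/dξdη + d²u/dη² - 21.1du/dη = 0. Hyperbolic (discriminant = 88.1796).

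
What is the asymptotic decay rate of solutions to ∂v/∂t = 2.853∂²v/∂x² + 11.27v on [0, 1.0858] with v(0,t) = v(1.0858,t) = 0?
Eigenvalues: λₙ = 2.853n²π²/1.0858² - 11.27.
First three modes:
  n=1: λ₁ = 2.853π²/1.0858² - 11.27 ≈ 12.614
  n=2: λ₂ = 11.412π²/1.0858² - 11.27 ≈ 84.265
  n=3: λ₃ = 25.677π²/1.0858² - 11.27 ≈ 203.683
Since 2.853π²/1.0858² ≈ 23.884 > 11.27, all λₙ > 0.
The n=1 mode decays slowest → dominates as t → ∞.
Asymptotic: v ~ c₁ sin(πx/1.0858) e^{-λ₁t} with decay rate λ₁ ≈ 12.614.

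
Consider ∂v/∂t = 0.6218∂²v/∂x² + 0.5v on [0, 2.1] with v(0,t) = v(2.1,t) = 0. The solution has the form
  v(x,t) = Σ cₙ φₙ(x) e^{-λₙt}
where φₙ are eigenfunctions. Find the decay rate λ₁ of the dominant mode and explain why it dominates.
Eigenvalues: λₙ = 0.6218n²π²/2.1² - 0.5.
First three modes:
  n=1: λ₁ = 0.6218π²/2.1² - 0.5 ≈ 0.892
  n=2: λ₂ = 2.4872π²/2.1² - 0.5 ≈ 5.066
  n=3: λ₃ = 5.5962π²/2.1² - 0.5 ≈ 12.024
Since 0.6218π²/2.1² ≈ 1.392 > 0.5, all λₙ > 0.
The n=1 mode decays slowest → dominates as t → ∞.
Asymptotic: v ~ c₁ sin(πx/2.1) e^{-λ₁t} with decay rate λ₁ ≈ 0.892.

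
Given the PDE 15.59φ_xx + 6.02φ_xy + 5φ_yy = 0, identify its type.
The second-order coefficients are A = 15.59, B = 6.02, C = 5. Since B² - 4AC = -275.5596 < 0, this is an elliptic PDE.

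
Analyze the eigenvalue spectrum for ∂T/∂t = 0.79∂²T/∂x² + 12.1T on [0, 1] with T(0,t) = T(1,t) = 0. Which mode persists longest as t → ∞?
Eigenvalues: λₙ = 0.79n²π²/1² - 12.1.
First three modes:
  n=1: λ₁ = 0.79π² - 12.1 ≈ -4.303
  n=2: λ₂ = 3.16π² - 12.1 ≈ 19.088
  n=3: λ₃ = 7.11π² - 12.1 ≈ 58.073
Since 0.79π² ≈ 7.797 < 12.1, λ₁ < 0.
The n=1 mode grows fastest (−λₙ is largest for n=1) → dominates.
Asymptotic: T ~ c₁ sin(πx/1) e^{4.303t} (exponential growth at rate −λ₁ ≈ 4.303).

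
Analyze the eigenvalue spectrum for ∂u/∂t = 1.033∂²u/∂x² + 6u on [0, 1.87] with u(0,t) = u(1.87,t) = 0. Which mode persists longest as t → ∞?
Eigenvalues: λₙ = 1.033n²π²/1.87² - 6.
First three modes:
  n=1: λ₁ = 1.033π²/1.87² - 6 ≈ -3.084
  n=2: λ₂ = 4.132π²/1.87² - 6 ≈ 5.662
  n=3: λ₃ = 9.297π²/1.87² - 6 ≈ 20.24
Since 1.033π²/1.87² ≈ 2.916 < 6, λ₁ < 0.
The n=1 mode grows fastest (−λₙ is largest for n=1) → dominates.
Asymptotic: u ~ c₁ sin(πx/1.87) e^{3.084t} (exponential growth at rate −λ₁ ≈ 3.084).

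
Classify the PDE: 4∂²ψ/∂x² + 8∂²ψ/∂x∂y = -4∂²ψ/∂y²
Rewriting in standard form: 4∂²ψ/∂x² + 8∂²ψ/∂x∂y + 4∂²ψ/∂y² = 0. A = 4, B = 8, C = 4. Discriminant B² - 4AC = 0. Since 0 = 0, parabolic.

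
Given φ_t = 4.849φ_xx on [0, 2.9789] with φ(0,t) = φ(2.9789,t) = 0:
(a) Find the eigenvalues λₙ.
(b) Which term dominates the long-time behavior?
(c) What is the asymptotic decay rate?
Eigenvalues: λₙ = 4.849n²π²/2.9789².
First three modes:
  n=1: λ₁ = 4.849π²/2.9789² ≈ 5.393
  n=2: λ₂ = 19.396π²/2.9789² ≈ 21.572 (4× faster decay)
  n=3: λ₃ = 43.641π²/2.9789² ≈ 48.538 (9× faster decay)
As t → ∞, higher modes decay exponentially faster. The n=1 mode dominates: φ ~ c₁ sin(πx/2.9789) e^{-λ₁t}.
Decay rate: λ₁ = 4.849π²/2.9789² ≈ 5.393.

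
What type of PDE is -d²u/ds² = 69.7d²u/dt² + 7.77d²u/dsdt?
Rewriting in standard form: -d²u/ds² - 7.77d²u/dsdt - 69.7d²u/dt² = 0. With A = -1, B = -7.77, C = -69.7, the discriminant is -218.4271. This is an elliptic PDE.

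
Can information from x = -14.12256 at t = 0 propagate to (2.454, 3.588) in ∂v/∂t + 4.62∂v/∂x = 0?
Yes. The characteristic through (2.454, 3.588) passes through x = -14.12256.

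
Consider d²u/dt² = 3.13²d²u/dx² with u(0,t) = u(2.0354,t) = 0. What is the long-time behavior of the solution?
As t → ∞, u oscillates (no decay). Energy is conserved; the solution oscillates indefinitely as standing waves.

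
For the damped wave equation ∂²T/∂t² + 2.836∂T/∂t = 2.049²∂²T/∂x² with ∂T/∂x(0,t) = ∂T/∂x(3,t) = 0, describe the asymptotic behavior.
T → constant (steady state). Damping (γ=2.836) dissipates the nonconstant modes; with Neumann BCs the spatial average obeys M''+γM'=0 and tends to a finite limit.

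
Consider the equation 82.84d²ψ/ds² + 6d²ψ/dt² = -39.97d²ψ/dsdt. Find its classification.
Rewriting in standard form: 82.84d²ψ/ds² + 39.97d²ψ/dsdt + 6d²ψ/dt² = 0. Elliptic. (A = 82.84, B = 39.97, C = 6 gives B² - 4AC = -390.5591.)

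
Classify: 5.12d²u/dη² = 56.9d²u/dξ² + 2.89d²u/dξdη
Rewriting in standard form: -56.9d²u/dξ² - 2.89d²u/dξdη + 5.12d²u/dη² = 0. Hyperbolic (discriminant = 1173.6641).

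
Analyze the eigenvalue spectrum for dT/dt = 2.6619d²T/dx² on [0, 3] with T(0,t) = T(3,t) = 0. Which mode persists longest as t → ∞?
Eigenvalues: λₙ = 2.6619n²π²/3².
First three modes:
  n=1: λ₁ = 2.6619π²/3² ≈ 2.919
  n=2: λ₂ = 10.6476π²/3² ≈ 11.676 (4× faster decay)
  n=3: λ₃ = 23.9571π²/3² ≈ 26.272 (9× faster decay)
As t → ∞, higher modes decay exponentially faster. The n=1 mode dominates: T ~ c₁ sin(πx/3) e^{-λ₁t}.
Decay rate: λ₁ = 2.6619π²/3² ≈ 2.919.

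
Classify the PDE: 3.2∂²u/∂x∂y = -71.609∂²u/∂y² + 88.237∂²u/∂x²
Rewriting in standard form: -88.237∂²u/∂x² + 3.2∂²u/∂x∂y + 71.609∂²u/∂y² = 0. A = -88.237, B = 3.2, C = 71.609. Discriminant B² - 4AC = 25284.493332. Since 25284.493332 > 0, hyperbolic.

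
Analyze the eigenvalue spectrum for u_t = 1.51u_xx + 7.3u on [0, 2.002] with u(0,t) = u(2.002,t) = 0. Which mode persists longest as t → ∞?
Eigenvalues: λₙ = 1.51n²π²/2.002² - 7.3.
First three modes:
  n=1: λ₁ = 1.51π²/2.002² - 7.3 ≈ -3.582
  n=2: λ₂ = 6.04π²/2.002² - 7.3 ≈ 7.573
  n=3: λ₃ = 13.59π²/2.002² - 7.3 ≈ 26.165
Since 1.51π²/2.002² ≈ 3.718 < 7.3, λ₁ < 0.
The n=1 mode grows fastest (−λₙ is largest for n=1) → dominates.
Asymptotic: u ~ c₁ sin(πx/2.002) e^{3.582t} (exponential growth at rate −λ₁ ≈ 3.582).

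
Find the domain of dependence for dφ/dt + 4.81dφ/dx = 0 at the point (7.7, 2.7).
A single point: x = -5.287. The characteristic through (7.7, 2.7) is x - 4.81t = const, so x = 7.7 - 4.81·2.7 = -5.287.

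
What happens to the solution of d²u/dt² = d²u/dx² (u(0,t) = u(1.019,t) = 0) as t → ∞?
u oscillates (no decay). Energy is conserved; the solution oscillates indefinitely as standing waves.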